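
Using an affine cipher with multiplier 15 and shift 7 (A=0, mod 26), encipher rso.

crj

r(17): 15·17+7=262≡2 → c
s(18): 15·18+7=277≡17 → r
o(14): 15·14+7=217≡9 → j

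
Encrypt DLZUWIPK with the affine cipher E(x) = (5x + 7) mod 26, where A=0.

D(3): 5·3+7=22 → W
L(11): 5·11+7=62≡10 → K
Z(25): 5·25+7=132≡2 → C
U(20): 5·20+7=107≡3 → D
W(22): 5·22+7=117≡13 → N
I(8): 5·8+7=47≡21 → V
P(15): 5·15+7=82≡4 → E
K(10): 5·10+7=57≡5 → F

WKCDNVEF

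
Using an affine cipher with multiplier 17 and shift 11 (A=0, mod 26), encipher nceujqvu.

n(13): 17·13+11=232≡24 → y
c(2): 17·2+11=45≡19 → t
e(4): 17·4+11=79≡1 → b
u(20): 17·20+11=351≡13 → n
j(9): 17·9+11=164≡8 → i
q(16): 17·16+11=283≡23 → x
v(21): 17·21+11=368≡4 → e
u(20): 17·20+11=351≡13 → n

ytbnixen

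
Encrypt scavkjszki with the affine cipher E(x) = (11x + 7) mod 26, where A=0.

xdhencxwnr

s(18): 11·18+7=205≡23 → x
c(2): 11·2+7=29≡3 → d
a(0): 11·0+7=7 → h
v(21): 11·21+7=238≡4 → e
k(10): 11·10+7=117≡13 → n
j(9): 11·9+7=106≡2 → c
s(18): 11·18+7=205≡23 → x
z(25): 11·25+7=282≡22 → w
k(10): 11·10+7=117≡13 → n
i(8): 11·8+7=95≡17 → r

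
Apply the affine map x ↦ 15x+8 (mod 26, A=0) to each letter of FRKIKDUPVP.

FDCYCBWZLZ

F(5): 15·5+8=83≡5 → F
R(17): 15·17+8=263≡3 → D
K(10): 15·10+8=158≡2 → C
I(8): 15·8+8=128≡24 → Y
K(10): 15·10+8=158≡2 → C
D(3): 15·3+8=53≡1 → B
U(20): 15·20+8=308≡22 → W
P(15): 15·15+8=233≡25 → Z
V(21): 15·21+8=323≡11 → L
P(15): 15·15+8=233≡25 → Z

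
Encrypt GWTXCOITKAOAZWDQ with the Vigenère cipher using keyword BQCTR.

HMVQTPYVDRPQBPUR

Repeat the key across the message: BQCTRBQCTRBQCTRB
G(6)+B(1): 7 → H
W(22)+Q(16): 38≡12 → M
T(19)+C(2): 21 → V
X(23)+T(19): 42≡16 → Q
C(2)+R(17): 19 → T
O(14)+B(1): 15 → P
I(8)+Q(16): 24 → Y
T(19)+C(2): 21 → V
K(10)+T(19): 29≡3 → D
A(0)+R(17): 17 → R
O(14)+B(1): 15 → P
A(0)+Q(16): 16 → Q
Z(25)+C(2): 27≡1 → B
W(22)+T(19): 41≡15 → P
D(3)+R(17): 20 → U
Q(16)+B(1): 17 → R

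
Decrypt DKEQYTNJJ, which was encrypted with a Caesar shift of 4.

D(3): 3−4=-1≡25 → Z
K(10): 10−4=6 → G
E(4): 4−4=0 → A
Q(16): 16−4=12 → M
Y(24): 24−4=20 → U
T(19): 19−4=15 → P
N(13): 13−4=9 → J
J(9): 9−4=5 → F
J(9): 9−4=5 → F

ZGAMUPJFF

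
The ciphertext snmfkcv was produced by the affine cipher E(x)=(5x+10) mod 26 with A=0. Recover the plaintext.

mlqzaox

The inverse of 5 mod 26 is 21, since 5·21=105≡1. Apply D(y)=21·(y−10) mod 26:
s(18): 21·(18−10)=168≡12 → m
n(13): 21·(13−10)=63≡11 → l
m(12): 21·(12−10)=42≡16 → q
f(5): 21·(5−10)=-105≡25 → z
k(10): 21·(10−10)=0 → a
c(2): 21·(2−10)=-168≡14 → o
v(21): 21·(21−10)=231≡23 → x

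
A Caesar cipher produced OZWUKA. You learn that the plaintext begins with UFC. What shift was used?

From the crib: O(14)−U(20)=-6≡20, so the shift is 20.

20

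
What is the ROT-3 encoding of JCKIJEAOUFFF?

MFNLMHDRXIII

J(9): 9+3=12 → M
C(2): 2+3=5 → F
K(10): 10+3=13 → N
I(8): 8+3=11 → L
J(9): 9+3=12 → M
E(4): 4+3=7 → H
A(0): 0+3=3 → D
O(14): 14+3=17 → R
U(20): 20+3=23 → X
F(5): 5+3=8 → I
F(5): 5+3=8 → I
F(5): 5+3=8 → I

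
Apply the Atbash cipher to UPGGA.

U(20) → F(5)
P(15) → K(10)
G(6) → T(19)
G(6) → T(19)
A(0) → Z(25)

FKTTZ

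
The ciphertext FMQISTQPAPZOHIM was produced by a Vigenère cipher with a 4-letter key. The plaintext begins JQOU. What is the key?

Subtract each crib letter from the matching ciphertext letter (mod 26):
F(5)−J(9)=-4≡22 → W
M(12)−Q(16)=-4≡22 → W
Q(16)−O(14)=2 → C
I(8)−U(20)=-12≡14 → O

WWCO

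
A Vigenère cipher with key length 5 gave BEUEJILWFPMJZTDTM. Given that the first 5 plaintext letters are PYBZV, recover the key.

Subtract each crib letter from the matching ciphertext letter (mod 26):
B(1)−P(15)=-14≡12 → M
E(4)−Y(24)=-20≡6 → G
U(20)−B(1)=19 → T
E(4)−Z(25)=-21≡5 → F
J(9)−V(21)=-12≡14 → O

MGTFO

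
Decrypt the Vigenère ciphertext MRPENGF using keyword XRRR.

Repeat the key across the ciphertext: XRRRXRR
M(12)−X(23): -11≡15 → P
R(17)−R(17): 0 → A
P(15)−R(17): -2≡24 → Y
E(4)−R(17): -13≡13 → N
N(13)−X(23): -10≡16 → Q
G(6)−R(17): -11≡15 → P
F(5)−R(17): -12≡14 → O

PAYNQPO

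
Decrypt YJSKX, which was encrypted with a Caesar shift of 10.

OZIAN

Y(24): 24−10=14 → O
J(9): 9−10=-1≡25 → Z
S(18): 18−10=8 → I
K(10): 10−10=0 → A
X(23): 23−10=13 → N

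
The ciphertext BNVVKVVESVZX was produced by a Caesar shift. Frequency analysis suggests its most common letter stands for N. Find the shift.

The most frequent ciphertext letter is V (appears 5 times).
V is position 21; N is position 13.
Shift = 8.

8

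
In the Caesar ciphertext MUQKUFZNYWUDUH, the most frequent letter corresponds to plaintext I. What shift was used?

The most frequent ciphertext letter is U (appears 4 times).
U is position 20; I is position 8.
Shift = 12.

12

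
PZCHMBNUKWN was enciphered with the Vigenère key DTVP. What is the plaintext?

MGHSJISFHDS

Repeat the key across the ciphertext: DTVPDTVPDTV
P(15)−D(3): 12 → M
Z(25)−T(19): 6 → G
C(2)−V(21): -19≡7 → H
H(7)−P(15): -8≡18 → S
M(12)−D(3): 9 → J
B(1)−T(19): -18≡8 → I
N(13)−V(21): -8≡18 → S
U(20)−P(15): 5 → F
K(10)−D(3): 7 → H
W(22)−T(19): 3 → D
N(13)−V(21): -8≡18 → S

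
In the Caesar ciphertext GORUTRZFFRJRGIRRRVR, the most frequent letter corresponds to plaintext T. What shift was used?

The most frequent ciphertext letter is R (appears 8 times).
R is position 17; T is position 19.
Shift = -2≡24.

24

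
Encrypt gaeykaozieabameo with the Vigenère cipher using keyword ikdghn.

Repeat the key across the message: ikdghnikdghnikdg
g(6)+i(8): 14 → o
a(0)+k(10): 10 → k
e(4)+d(3): 7 → h
y(24)+g(6): 30≡4 → e
k(10)+h(7): 17 → r
a(0)+n(13): 13 → n
o(14)+i(8): 22 → w
z(25)+k(10): 35≡9 → j
i(8)+d(3): 11 → l
e(4)+g(6): 10 → k
a(0)+h(7): 7 → h
b(1)+n(13): 14 → o
a(0)+i(8): 8 → i
m(12)+k(10): 22 → w
e(4)+d(3): 7 → h
o(14)+g(6): 20 → u

okhernwjlkhoiwhu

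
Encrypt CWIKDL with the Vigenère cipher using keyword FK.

HGNUIV

Repeat the key across the message: FKFKFK
C(2)+F(5): 7 → H
W(22)+K(10): 32≡6 → G
I(8)+F(5): 13 → N
K(10)+K(10): 20 → U
D(3)+F(5): 8 → I
L(11)+K(10): 21 → V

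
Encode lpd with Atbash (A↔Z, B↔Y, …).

l(11) → o(14)
p(15) → k(10)
d(3) → w(22)

okw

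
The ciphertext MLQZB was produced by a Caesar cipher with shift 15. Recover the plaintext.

XWBKM

M(12): 12−15=-3≡23 → X
L(11): 11−15=-4≡22 → W
Q(16): 16−15=1 → B
Z(25): 25−15=10 → K
B(1): 1−15=-14≡12 → M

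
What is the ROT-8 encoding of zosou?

hwawc

z(25): 25+8=33≡7 → h
o(14): 14+8=22 → w
s(18): 18+8=26≡0 → a
o(14): 14+8=22 → w
u(20): 20+8=28≡2 → c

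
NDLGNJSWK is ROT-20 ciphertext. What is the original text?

TJRMTPYCQ

N(13): 13−20=-7≡19 → T
D(3): 3−20=-17≡9 → J
L(11): 11−20=-9≡17 → R
G(6): 6−20=-14≡12 → M
N(13): 13−20=-7≡19 → T
J(9): 9−20=-11≡15 → P
S(18): 18−20=-2≡24 → Y
W(22): 22−20=2 → C
K(10): 10−20=-10≡16 → Q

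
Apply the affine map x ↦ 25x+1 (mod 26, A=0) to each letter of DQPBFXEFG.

YLMAWEXWV

D(3): 25·3+1=76≡24 → Y
Q(16): 25·16+1=401≡11 → L
P(15): 25·15+1=376≡12 → M
B(1): 25·1+1=26≡0 → A
F(5): 25·5+1=126≡22 → W
X(23): 25·23+1=576≡4 → E
E(4): 25·4+1=101≡23 → X
F(5): 25·5+1=126≡22 → W
G(6): 25·6+1=151≡21 → V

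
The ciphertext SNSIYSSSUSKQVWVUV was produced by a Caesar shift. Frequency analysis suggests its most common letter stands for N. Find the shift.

The most frequent ciphertext letter is S (appears 6 times).
S is position 18; N is position 13.
Shift = 5.

5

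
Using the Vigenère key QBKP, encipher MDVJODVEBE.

CEFYEEFTRF

Repeat the key across the message: QBKPQBKPQB
M(12)+Q(16): 28≡2 → C
D(3)+B(1): 4 → E
V(21)+K(10): 31≡5 → F
J(9)+P(15): 24 → Y
O(14)+Q(16): 30≡4 → E
D(3)+B(1): 4 → E
V(21)+K(10): 31≡5 → F
E(4)+P(15): 19 → T
B(1)+Q(16): 17 → R
E(4)+B(1): 5 → F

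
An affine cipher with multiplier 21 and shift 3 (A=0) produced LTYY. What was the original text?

OCBB

The inverse of 21 mod 26 is 5, since 21·5=105≡1. Apply D(y)=5·(y−3) mod 26:
L(11): 5·(11−3)=40≡14 → O
T(19): 5·(19−3)=80≡2 → C
Y(24): 5·(24−3)=105≡1 → B
Y(24): 5·(24−3)=105≡1 → B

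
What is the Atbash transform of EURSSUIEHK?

E(4) → V(21)
U(20) → F(5)
R(17) → I(8)
S(18) → H(7)
S(18) → H(7)
U(20) → F(5)
I(8) → R(17)
E(4) → V(21)
H(7) → S(18)
K(10) → P(15)

VFIHHFRVSP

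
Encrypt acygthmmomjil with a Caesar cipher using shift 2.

a(0): 0+2=2 → c
c(2): 2+2=4 → e
y(24): 24+2=26≡0 → a
g(6): 6+2=8 → i
t(19): 19+2=21 → v
h(7): 7+2=9 → j
m(12): 12+2=14 → o
m(12): 12+2=14 → o
o(14): 14+2=16 → q
m(12): 12+2=14 → o
j(9): 9+2=11 → l
i(8): 8+2=10 → k
l(11): 11+2=13 → n

ceaivjooqolkn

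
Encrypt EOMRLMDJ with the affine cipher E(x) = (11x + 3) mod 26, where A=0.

E(4): 11·4+3=47≡21 → V
O(14): 11·14+3=157≡1 → B
M(12): 11·12+3=135≡5 → F
R(17): 11·17+3=190≡8 → I
L(11): 11·11+3=124≡20 → U
M(12): 11·12+3=135≡5 → F
D(3): 11·3+3=36≡10 → K
J(9): 11·9+3=102≡24 → Y

VBFIUFKY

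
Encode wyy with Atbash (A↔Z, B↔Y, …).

dbb

w(22) → d(3)
y(24) → b(1)
y(24) → b(1)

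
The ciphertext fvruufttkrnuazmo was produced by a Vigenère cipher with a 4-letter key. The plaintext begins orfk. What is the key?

Subtract each crib letter from the matching ciphertext letter (mod 26):
f(5)−o(14)=-9≡17 → r
v(21)−r(17)=4 → e
r(17)−f(5)=12 → m
u(20)−k(10)=10 → k

remk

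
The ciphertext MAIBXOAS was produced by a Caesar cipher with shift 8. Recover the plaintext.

ESATPGSK

M(12): 12−8=4 → E
A(0): 0−8=-8≡18 → S
I(8): 8−8=0 → A
B(1): 1−8=-7≡19 → T
X(23): 23−8=15 → P
O(14): 14−8=6 → G
A(0): 0−8=-8≡18 → S
S(18): 18−8=10 → K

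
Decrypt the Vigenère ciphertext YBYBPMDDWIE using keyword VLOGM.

DQKVDRSPQWJ

Repeat the key across the ciphertext: VLOGMVLOGMV
Y(24)−V(21): 3 → D
B(1)−L(11): -10≡16 → Q
Y(24)−O(14): 10 → K
B(1)−G(6): -5≡21 → V
P(15)−M(12): 3 → D
M(12)−V(21): -9≡17 → R
D(3)−L(11): -8≡18 → S
D(3)−O(14): -11≡15 → P
W(22)−G(6): 16 → Q
I(8)−M(12): -4≡22 → W
E(4)−V(21): -17≡9 → J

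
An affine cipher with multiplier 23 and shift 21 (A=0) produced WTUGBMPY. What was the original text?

RSJFYDCZ

The inverse of 23 mod 26 is 17, since 23·17=391≡1. Apply D(y)=17·(y−21) mod 26:
W(22): 17·(22−21)=17 → R
T(19): 17·(19−21)=-34≡18 → S
U(20): 17·(20−21)=-17≡9 → J
G(6): 17·(6−21)=-255≡5 → F
B(1): 17·(1−21)=-340≡24 → Y
M(12): 17·(12−21)=-153≡3 → D
P(15): 17·(15−21)=-102≡2 → C
Y(24): 17·(24−21)=51≡25 → Z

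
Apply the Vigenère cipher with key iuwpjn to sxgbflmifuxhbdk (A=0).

arcqoyucbjgujxg

Repeat the key across the message: iuwpjniuwpjniuw
s(18)+i(8): 26≡0 → a
x(23)+u(20): 43≡17 → r
g(6)+w(22): 28≡2 → c
b(1)+p(15): 16 → q
f(5)+j(9): 14 → o
l(11)+n(13): 24 → y
m(12)+i(8): 20 → u
i(8)+u(20): 28≡2 → c
f(5)+w(22): 27≡1 → b
u(20)+p(15): 35≡9 → j
x(23)+j(9): 32≡6 → g
h(7)+n(13): 20 → u
b(1)+i(8): 9 → j
d(3)+u(20): 23 → x
k(10)+w(22): 32≡6 → g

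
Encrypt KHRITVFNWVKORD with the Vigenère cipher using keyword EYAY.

OFRGXTFLATKMVB

Repeat the key across the message: EYAYEYAYEYAYEY
K(10)+E(4): 14 → O
H(7)+Y(24): 31≡5 → F
R(17)+A(0): 17 → R
I(8)+Y(24): 32≡6 → G
T(19)+E(4): 23 → X
V(21)+Y(24): 45≡19 → T
F(5)+A(0): 5 → F
N(13)+Y(24): 37≡11 → L
W(22)+E(4): 26≡0 → A
V(21)+Y(24): 45≡19 → T
K(10)+A(0): 10 → K
O(14)+Y(24): 38≡12 → M
R(17)+E(4): 21 → V
D(3)+Y(24): 27≡1 → B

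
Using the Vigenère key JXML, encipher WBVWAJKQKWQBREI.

Repeat the key across the message: JXMLJXMLJXMLJXM
W(22)+J(9): 31≡5 → F
B(1)+X(23): 24 → Y
V(21)+M(12): 33≡7 → H
W(22)+L(11): 33≡7 → H
A(0)+J(9): 9 → J
J(9)+X(23): 32≡6 → G
K(10)+M(12): 22 → W
Q(16)+L(11): 27≡1 → B
K(10)+J(9): 19 → T
W(22)+X(23): 45≡19 → T
Q(16)+M(12): 28≡2 → C
B(1)+L(11): 12 → M
R(17)+J(9): 26≡0 → A
E(4)+X(23): 27≡1 → B
I(8)+M(12): 20 → U

FYHHJGWBTTCMABU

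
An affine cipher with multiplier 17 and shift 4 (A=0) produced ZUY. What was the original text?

The inverse of 17 mod 26 is 23, since 17·23=391≡1. Apply D(y)=23·(y−4) mod 26:
Z(25): 23·(25−4)=483≡15 → P
U(20): 23·(20−4)=368≡4 → E
Y(24): 23·(24−4)=460≡18 → S

PES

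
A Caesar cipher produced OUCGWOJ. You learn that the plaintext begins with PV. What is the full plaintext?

From the crib: O(14)−P(15)=-1≡25, so the shift is 25.
Subtract 25 from each ciphertext letter:
O(14): 14−25=-11≡15 → P
U(20): 20−25=-5≡21 → V
C(2): 2−25=-23≡3 → D
G(6): 6−25=-19≡7 → H
W(22): 22−25=-3≡23 → X
O(14): 14−25=-11≡15 → P
J(9): 9−25=-16≡10 → K

PVDHXPK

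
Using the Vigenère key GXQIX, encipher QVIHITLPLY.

Repeat the key across the message: GXQIXGXQIX
Q(16)+G(6): 22 → W
V(21)+X(23): 44≡18 → S
I(8)+Q(16): 24 → Y
H(7)+I(8): 15 → P
I(8)+X(23): 31≡5 → F
T(19)+G(6): 25 → Z
L(11)+X(23): 34≡8 → I
P(15)+Q(16): 31≡5 → F
L(11)+I(8): 19 → T
Y(24)+X(23): 47≡21 → V

WSYPFZIFTV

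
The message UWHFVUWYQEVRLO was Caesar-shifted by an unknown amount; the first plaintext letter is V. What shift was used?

From the crib: U(20)−V(21)=-1≡25, so the shift is 25.

25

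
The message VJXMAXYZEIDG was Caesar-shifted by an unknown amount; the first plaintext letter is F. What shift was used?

From the crib: V(21)−F(5)=16, so the shift is 16.

16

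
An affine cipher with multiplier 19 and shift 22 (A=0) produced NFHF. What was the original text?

The inverse of 19 mod 26 is 11, since 19·11=209≡1. Apply D(y)=11·(y−22) mod 26:
N(13): 11·(13−22)=-99≡5 → F
F(5): 11·(5−22)=-187≡21 → V
H(7): 11·(7−22)=-165≡17 → R
F(5): 11·(5−22)=-187≡21 → V

FVRV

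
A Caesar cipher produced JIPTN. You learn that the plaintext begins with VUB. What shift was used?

From the crib: J(9)−V(21)=-12≡14, so the shift is 14.

14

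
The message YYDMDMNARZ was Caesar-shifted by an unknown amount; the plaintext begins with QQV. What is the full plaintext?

QQVEVEFSJR

From the crib: Y(24)−Q(16)=8, so the shift is 8.
Subtract 8 from each ciphertext letter:
Y(24): 24−8=16 → Q
Y(24): 24−8=16 → Q
D(3): 3−8=-5≡21 → V
M(12): 12−8=4 → E
D(3): 3−8=-5≡21 → V
M(12): 12−8=4 → E
N(13): 13−8=5 → F
A(0): 0−8=-8≡18 → S
R(17): 17−8=9 → J
Z(25): 25−8=17 → R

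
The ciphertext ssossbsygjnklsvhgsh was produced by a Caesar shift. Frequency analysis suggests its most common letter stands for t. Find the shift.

25

The most frequent ciphertext letter is s (appears 7 times).
s is position 18; t is position 19.
Shift = -1≡25.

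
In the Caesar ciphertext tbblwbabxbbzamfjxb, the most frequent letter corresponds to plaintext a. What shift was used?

1

The most frequent ciphertext letter is b (appears 7 times).
b is position 1; a is position 0.
Shift = 1.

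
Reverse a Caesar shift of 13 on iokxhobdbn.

vbxkuboqoa

i(8): 8−13=-5≡21 → v
o(14): 14−13=1 → b
k(10): 10−13=-3≡23 → x
x(23): 23−13=10 → k
h(7): 7−13=-6≡20 → u
o(14): 14−13=1 → b
b(1): 1−13=-12≡14 → o
d(3): 3−13=-10≡16 → q
b(1): 1−13=-12≡14 → o
n(13): 13−13=0 → a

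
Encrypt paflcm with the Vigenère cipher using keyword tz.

izykvl

Repeat the key across the message: tztztz
p(15)+t(19): 34≡8 → i
a(0)+z(25): 25 → z
f(5)+t(19): 24 → y
l(11)+z(25): 36≡10 → k
c(2)+t(19): 21 → v
m(12)+z(25): 37≡11 → l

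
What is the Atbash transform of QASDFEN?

JZHWUVM

Q(16) → J(9)
A(0) → Z(25)
S(18) → H(7)
D(3) → W(22)
F(5) → U(20)
E(4) → V(21)
N(13) → M(12)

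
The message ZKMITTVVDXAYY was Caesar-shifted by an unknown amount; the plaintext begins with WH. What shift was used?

3

From the crib: Z(25)−W(22)=3, so the shift is 3.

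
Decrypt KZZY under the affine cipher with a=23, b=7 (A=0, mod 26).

The inverse of 23 mod 26 is 17, since 23·17=391≡1. Apply D(y)=17·(y−7) mod 26:
K(10): 17·(10−7)=51≡25 → Z
Z(25): 17·(25−7)=306≡20 → U
Z(25): 17·(25−7)=306≡20 → U
Y(24): 17·(24−7)=289≡3 → D

ZUUD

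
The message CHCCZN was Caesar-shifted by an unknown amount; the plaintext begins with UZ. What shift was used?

From the crib: C(2)−U(20)=-18≡8, so the shift is 8.

8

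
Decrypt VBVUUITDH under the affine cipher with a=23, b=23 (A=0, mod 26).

SQSBBFKYO

The inverse of 23 mod 26 is 17, since 23·17=391≡1. Apply D(y)=17·(y−23) mod 26:
V(21): 17·(21−23)=-34≡18 → S
B(1): 17·(1−23)=-374≡16 → Q
V(21): 17·(21−23)=-34≡18 → S
U(20): 17·(20−23)=-51≡1 → B
U(20): 17·(20−23)=-51≡1 → B
I(8): 17·(8−23)=-255≡5 → F
T(19): 17·(19−23)=-68≡10 → K
D(3): 17·(3−23)=-340≡24 → Y
H(7): 17·(7−23)=-272≡14 → O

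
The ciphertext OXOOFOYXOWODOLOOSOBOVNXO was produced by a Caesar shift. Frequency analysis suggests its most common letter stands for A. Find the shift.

The most frequent ciphertext letter is O (appears 12 times).
O is position 14; A is position 0.
Shift = 14.

14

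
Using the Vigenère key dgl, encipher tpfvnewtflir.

wvqytpzzqooc

Repeat the key across the message: dgldgldgldgl
t(19)+d(3): 22 → w
p(15)+g(6): 21 → v
f(5)+l(11): 16 → q
v(21)+d(3): 24 → y
n(13)+g(6): 19 → t
e(4)+l(11): 15 → p
w(22)+d(3): 25 → z
t(19)+g(6): 25 → z
f(5)+l(11): 16 → q
l(11)+d(3): 14 → o
i(8)+g(6): 14 → o
r(17)+l(11): 28≡2 → c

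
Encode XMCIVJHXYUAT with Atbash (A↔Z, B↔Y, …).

CNXREQSCBFZG

X(23) → C(2)
M(12) → N(13)
C(2) → X(23)
I(8) → R(17)
V(21) → E(4)
J(9) → Q(16)
H(7) → S(18)
X(23) → C(2)
Y(24) → B(1)
U(20) → F(5)
A(0) → Z(25)
T(19) → G(6)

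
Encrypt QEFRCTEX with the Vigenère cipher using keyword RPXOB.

Repeat the key across the message: RPXOBRPX
Q(16)+R(17): 33≡7 → H
E(4)+P(15): 19 → T
F(5)+X(23): 28≡2 → C
R(17)+O(14): 31≡5 → F
C(2)+B(1): 3 → D
T(19)+R(17): 36≡10 → K
E(4)+P(15): 19 → T
X(23)+X(23): 46≡20 → U

HTCFDKTU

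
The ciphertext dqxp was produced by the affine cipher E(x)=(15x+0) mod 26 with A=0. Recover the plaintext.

The inverse of 15 mod 26 is 7, since 15·7=105≡1. Apply D(y)=7·(y−0) mod 26:
d(3): 7·(3−0)=21 → v
q(16): 7·(16−0)=112≡8 → i
x(23): 7·(23−0)=161≡5 → f
p(15): 7·(15−0)=105≡1 → b

vifb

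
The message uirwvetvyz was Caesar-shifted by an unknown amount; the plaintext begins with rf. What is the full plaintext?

From the crib: u(20)−r(17)=3, so the shift is 3.
Subtract 3 from each ciphertext letter:
u(20): 20−3=17 → r
i(8): 8−3=5 → f
r(17): 17−3=14 → o
w(22): 22−3=19 → t
v(21): 21−3=18 → s
e(4): 4−3=1 → b
t(19): 19−3=16 → q
v(21): 21−3=18 → s
y(24): 24−3=21 → v
z(25): 25−3=22 → w

rfotsbqsvw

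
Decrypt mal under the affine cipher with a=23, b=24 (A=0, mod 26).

ein

The inverse of 23 mod 26 is 17, since 23·17=391≡1. Apply D(y)=17·(y−24) mod 26:
m(12): 17·(12−24)=-204≡4 → e
a(0): 17·(0−24)=-408≡8 → i
l(11): 17·(11−24)=-221≡13 → n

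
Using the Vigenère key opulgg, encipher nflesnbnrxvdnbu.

Repeat the key across the message: opulggopulggopu
n(13)+o(14): 27≡1 → b
f(5)+p(15): 20 → u
l(11)+u(20): 31≡5 → f
e(4)+l(11): 15 → p
s(18)+g(6): 24 → y
n(13)+g(6): 19 → t
b(1)+o(14): 15 → p
n(13)+p(15): 28≡2 → c
r(17)+u(20): 37≡11 → l
x(23)+l(11): 34≡8 → i
v(21)+g(6): 27≡1 → b
d(3)+g(6): 9 → j
n(13)+o(14): 27≡1 → b
b(1)+p(15): 16 → q
u(20)+u(20): 40≡14 → o

bufpytpclibjbqo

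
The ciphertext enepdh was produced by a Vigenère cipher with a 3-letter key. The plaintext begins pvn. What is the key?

psr

Subtract each crib letter from the matching ciphertext letter (mod 26):
e(4)−p(15)=-11≡15 → p
n(13)−v(21)=-8≡18 → s
e(4)−n(13)=-9≡17 → r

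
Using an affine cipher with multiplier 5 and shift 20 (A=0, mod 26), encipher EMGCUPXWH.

OCYEQRFAD

E(4): 5·4+20=40≡14 → O
M(12): 5·12+20=80≡2 → C
G(6): 5·6+20=50≡24 → Y
C(2): 5·2+20=30≡4 → E
U(20): 5·20+20=120≡16 → Q
P(15): 5·15+20=95≡17 → R
X(23): 5·23+20=135≡5 → F
W(22): 5·22+20=130≡0 → A
H(7): 5·7+20=55≡3 → D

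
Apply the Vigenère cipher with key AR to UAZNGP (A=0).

Repeat the key across the message: ARARAR
U(20)+A(0): 20 → U
A(0)+R(17): 17 → R
Z(25)+A(0): 25 → Z
N(13)+R(17): 30≡4 → E
G(6)+A(0): 6 → G
P(15)+R(17): 32≡6 → G

URZEGG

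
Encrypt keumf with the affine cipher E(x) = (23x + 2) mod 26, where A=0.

yqusn

k(10): 23·10+2=232≡24 → y
e(4): 23·4+2=94≡16 → q
u(20): 23·20+2=462≡20 → u
m(12): 23·12+2=278≡18 → s
f(5): 23·5+2=117≡13 → n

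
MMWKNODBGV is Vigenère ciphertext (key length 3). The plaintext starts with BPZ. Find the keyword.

Subtract each crib letter from the matching ciphertext letter (mod 26):
M(12)−B(1)=11 → L
M(12)−P(15)=-3≡23 → X
W(22)−Z(25)=-3≡23 → X

LXX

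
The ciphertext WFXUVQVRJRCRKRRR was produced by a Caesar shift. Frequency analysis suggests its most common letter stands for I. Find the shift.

9

The most frequent ciphertext letter is R (appears 6 times).
R is position 17; I is position 8.
Shift = 9.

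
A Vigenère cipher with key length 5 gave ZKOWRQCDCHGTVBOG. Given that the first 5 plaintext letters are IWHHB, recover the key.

Subtract each crib letter from the matching ciphertext letter (mod 26):
Z(25)−I(8)=17 → R
K(10)−W(22)=-12≡14 → O
O(14)−H(7)=7 → H
W(22)−H(7)=15 → P
R(17)−B(1)=16 → Q

ROHPQ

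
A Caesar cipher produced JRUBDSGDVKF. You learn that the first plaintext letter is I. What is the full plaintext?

IQTACRFCUJE

From the crib: J(9)−I(8)=1, so the shift is 1.
Subtract 1 from each ciphertext letter:
J(9): 9−1=8 → I
R(17): 17−1=16 → Q
U(20): 20−1=19 → T
B(1): 1−1=0 → A
D(3): 3−1=2 → C
S(18): 18−1=17 → R
G(6): 6−1=5 → F
D(3): 3−1=2 → C
V(21): 21−1=20 → U
K(10): 10−1=9 → J
F(5): 5−1=4 → E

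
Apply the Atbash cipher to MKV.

NPE

M(12) → N(13)
K(10) → P(15)
V(21) → E(4)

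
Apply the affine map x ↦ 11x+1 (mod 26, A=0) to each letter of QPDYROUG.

Q(16): 11·16+1=177≡21 → V
P(15): 11·15+1=166≡10 → K
D(3): 11·3+1=34≡8 → I
Y(24): 11·24+1=265≡5 → F
R(17): 11·17+1=188≡6 → G
O(14): 11·14+1=155≡25 → Z
U(20): 11·20+1=221≡13 → N
G(6): 11·6+1=67≡15 → P

VKIFGZNP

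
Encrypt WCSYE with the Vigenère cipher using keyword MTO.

Repeat the key across the message: MTOMT
W(22)+M(12): 34≡8 → I
C(2)+T(19): 21 → V
S(18)+O(14): 32≡6 → G
Y(24)+M(12): 36≡10 → K
E(4)+T(19): 23 → X

IVGKX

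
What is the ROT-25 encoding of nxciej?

mwbhdi

n(13): 13+25=38≡12 → m
x(23): 23+25=48≡22 → w
c(2): 2+25=27≡1 → b
i(8): 8+25=33≡7 → h
e(4): 4+25=29≡3 → d
j(9): 9+25=34≡8 → i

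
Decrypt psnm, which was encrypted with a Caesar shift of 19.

wzut

p(15): 15−19=-4≡22 → w
s(18): 18−19=-1≡25 → z
n(13): 13−19=-6≡20 → u
m(12): 12−19=-7≡19 → t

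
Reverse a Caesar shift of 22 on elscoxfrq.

ipwgsbjvu

e(4): 4−22=-18≡8 → i
l(11): 11−22=-11≡15 → p
s(18): 18−22=-4≡22 → w
c(2): 2−22=-20≡6 → g
o(14): 14−22=-8≡18 → s
x(23): 23−22=1 → b
f(5): 5−22=-17≡9 → j
r(17): 17−22=-5≡21 → v
q(16): 16−22=-6≡20 → u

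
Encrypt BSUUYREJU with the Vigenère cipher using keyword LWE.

MOYFUVPFY

Repeat the key across the message: LWELWELWE
B(1)+L(11): 12 → M
S(18)+W(22): 40≡14 → O
U(20)+E(4): 24 → Y
U(20)+L(11): 31≡5 → F
Y(24)+W(22): 46≡20 → U
R(17)+E(4): 21 → V
E(4)+L(11): 15 → P
J(9)+W(22): 31≡5 → F
U(20)+E(4): 24 → Y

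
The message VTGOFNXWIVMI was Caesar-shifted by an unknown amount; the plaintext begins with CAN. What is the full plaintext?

CANVMUEDPCTP

From the crib: V(21)−C(2)=19, so the shift is 19.
Subtract 19 from each ciphertext letter:
V(21): 21−19=2 → C
T(19): 19−19=0 → A
G(6): 6−19=-13≡13 → N
O(14): 14−19=-5≡21 → V
F(5): 5−19=-14≡12 → M
N(13): 13−19=-6≡20 → U
X(23): 23−19=4 → E
W(22): 22−19=3 → D
I(8): 8−19=-11≡15 → P
V(21): 21−19=2 → C
M(12): 12−19=-7≡19 → T
I(8): 8−19=-11≡15 → P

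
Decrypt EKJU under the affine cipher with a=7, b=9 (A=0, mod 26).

The inverse of 7 mod 26 is 15, since 7·15=105≡1. Apply D(y)=15·(y−9) mod 26:
E(4): 15·(4−9)=-75≡3 → D
K(10): 15·(10−9)=15 → P
J(9): 15·(9−9)=0 → A
U(20): 15·(20−9)=165≡9 → J

DPAJ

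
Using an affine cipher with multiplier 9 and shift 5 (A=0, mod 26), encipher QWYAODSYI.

TVNFBGLNZ

Q(16): 9·16+5=149≡19 → T
W(22): 9·22+5=203≡21 → V
Y(24): 9·24+5=221≡13 → N
A(0): 9·0+5=5 → F
O(14): 9·14+5=131≡1 → B
D(3): 9·3+5=32≡6 → G
S(18): 9·18+5=167≡11 → L
Y(24): 9·24+5=221≡13 → N
I(8): 9·8+5=77≡25 → Z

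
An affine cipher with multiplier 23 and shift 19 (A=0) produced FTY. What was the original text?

The inverse of 23 mod 26 is 17, since 23·17=391≡1. Apply D(y)=17·(y−19) mod 26:
F(5): 17·(5−19)=-238≡22 → W
T(19): 17·(19−19)=0 → A
Y(24): 17·(24−19)=85≡7 → H

WAH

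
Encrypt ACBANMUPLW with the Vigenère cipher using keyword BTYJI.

BVZJVNNNUE

Repeat the key across the message: BTYJIBTYJI
A(0)+B(1): 1 → B
C(2)+T(19): 21 → V
B(1)+Y(24): 25 → Z
A(0)+J(9): 9 → J
N(13)+I(8): 21 → V
M(12)+B(1): 13 → N
U(20)+T(19): 39≡13 → N
P(15)+Y(24): 39≡13 → N
L(11)+J(9): 20 → U
W(22)+I(8): 30≡4 → E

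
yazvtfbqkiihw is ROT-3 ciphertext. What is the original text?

vxwsqcynhffet

y(24): 24−3=21 → v
a(0): 0−3=-3≡23 → x
z(25): 25−3=22 → w
v(21): 21−3=18 → s
t(19): 19−3=16 → q
f(5): 5−3=2 → c
b(1): 1−3=-2≡24 → y
q(16): 16−3=13 → n
k(10): 10−3=7 → h
i(8): 8−3=5 → f
i(8): 8−3=5 → f
h(7): 7−3=4 → e
w(22): 22−3=19 → t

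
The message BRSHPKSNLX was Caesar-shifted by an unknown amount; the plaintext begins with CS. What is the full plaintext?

CSTIQLTOMY

From the crib: B(1)−C(2)=-1≡25, so the shift is 25.
Subtract 25 from each ciphertext letter:
B(1): 1−25=-24≡2 → C
R(17): 17−25=-8≡18 → S
S(18): 18−25=-7≡19 → T
H(7): 7−25=-18≡8 → I
P(15): 15−25=-10≡16 → Q
K(10): 10−25=-15≡11 → L
S(18): 18−25=-7≡19 → T
N(13): 13−25=-12≡14 → O
L(11): 11−25=-14≡12 → M
X(23): 23−25=-2≡24 → Y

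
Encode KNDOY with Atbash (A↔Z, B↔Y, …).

K(10) → P(15)
N(13) → M(12)
D(3) → W(22)
O(14) → L(11)
Y(24) → B(1)

PMWLB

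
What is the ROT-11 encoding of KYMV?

K(10): 10+11=21 → V
Y(24): 24+11=35≡9 → J
M(12): 12+11=23 → X
V(21): 21+11=32≡6 → G

VJXG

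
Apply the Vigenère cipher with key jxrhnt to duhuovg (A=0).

mrybbop

Repeat the key across the message: jxrhntj
d(3)+j(9): 12 → m
u(20)+x(23): 43≡17 → r
h(7)+r(17): 24 → y
u(20)+h(7): 27≡1 → b
o(14)+n(13): 27≡1 → b
v(21)+t(19): 40≡14 → o
g(6)+j(9): 15 → p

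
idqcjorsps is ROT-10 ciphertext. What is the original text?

ytgszehifi

i(8): 8−10=-2≡24 → y
d(3): 3−10=-7≡19 → t
q(16): 16−10=6 → g
c(2): 2−10=-8≡18 → s
j(9): 9−10=-1≡25 → z
o(14): 14−10=4 → e
r(17): 17−10=7 → h
s(18): 18−10=8 → i
p(15): 15−10=5 → f
s(18): 18−10=8 → i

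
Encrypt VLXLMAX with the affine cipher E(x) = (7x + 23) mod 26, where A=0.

OWCWDXC

V(21): 7·21+23=170≡14 → O
L(11): 7·11+23=100≡22 → W
X(23): 7·23+23=184≡2 → C
L(11): 7·11+23=100≡22 → W
M(12): 7·12+23=107≡3 → D
A(0): 7·0+23=23 → X
X(23): 7·23+23=184≡2 → C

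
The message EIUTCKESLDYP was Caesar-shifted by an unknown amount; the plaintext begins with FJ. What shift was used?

25

From the crib: E(4)−F(5)=-1≡25, so the shift is 25.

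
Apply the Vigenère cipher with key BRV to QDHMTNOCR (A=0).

Repeat the key across the message: BRVBRVBRV
Q(16)+B(1): 17 → R
D(3)+R(17): 20 → U
H(7)+V(21): 28≡2 → C
M(12)+B(1): 13 → N
T(19)+R(17): 36≡10 → K
N(13)+V(21): 34≡8 → I
O(14)+B(1): 15 → P
C(2)+R(17): 19 → T
R(17)+V(21): 38≡12 → M

RUCNKIPTM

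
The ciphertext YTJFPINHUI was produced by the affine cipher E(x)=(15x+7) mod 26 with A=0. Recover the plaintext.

The inverse of 15 mod 26 is 7, since 15·7=105≡1. Apply D(y)=7·(y−7) mod 26:
Y(24): 7·(24−7)=119≡15 → P
T(19): 7·(19−7)=84≡6 → G
J(9): 7·(9−7)=14 → O
F(5): 7·(5−7)=-14≡12 → M
P(15): 7·(15−7)=56≡4 → E
I(8): 7·(8−7)=7 → H
N(13): 7·(13−7)=42≡16 → Q
H(7): 7·(7−7)=0 → A
U(20): 7·(20−7)=91≡13 → N
I(8): 7·(8−7)=7 → H

PGOMEHQANH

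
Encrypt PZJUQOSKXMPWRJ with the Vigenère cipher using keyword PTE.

Repeat the key across the message: PTEPTEPTEPTEPT
P(15)+P(15): 30≡4 → E
Z(25)+T(19): 44≡18 → S
J(9)+E(4): 13 → N
U(20)+P(15): 35≡9 → J
Q(16)+T(19): 35≡9 → J
O(14)+E(4): 18 → S
S(18)+P(15): 33≡7 → H
K(10)+T(19): 29≡3 → D
X(23)+E(4): 27≡1 → B
M(12)+P(15): 27≡1 → B
P(15)+T(19): 34≡8 → I
W(22)+E(4): 26≡0 → A
R(17)+P(15): 32≡6 → G
J(9)+T(19): 28≡2 → C

ESNJJSHDBBIAGC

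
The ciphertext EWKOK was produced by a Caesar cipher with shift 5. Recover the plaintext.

E(4): 4−5=-1≡25 → Z
W(22): 22−5=17 → R
K(10): 10−5=5 → F
O(14): 14−5=9 → J
K(10): 10−5=5 → F

ZRFJF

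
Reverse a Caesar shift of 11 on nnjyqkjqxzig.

n(13): 13−11=2 → c
n(13): 13−11=2 → c
j(9): 9−11=-2≡24 → y
y(24): 24−11=13 → n
q(16): 16−11=5 → f
k(10): 10−11=-1≡25 → z
j(9): 9−11=-2≡24 → y
q(16): 16−11=5 → f
x(23): 23−11=12 → m
z(25): 25−11=14 → o
i(8): 8−11=-3≡23 → x
g(6): 6−11=-5≡21 → v

ccynfzyfmoxv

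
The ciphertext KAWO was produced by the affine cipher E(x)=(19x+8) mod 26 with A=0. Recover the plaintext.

WQYO

The inverse of 19 mod 26 is 11, since 19·11=209≡1. Apply D(y)=11·(y−8) mod 26:
K(10): 11·(10−8)=22 → W
A(0): 11·(0−8)=-88≡16 → Q
W(22): 11·(22−8)=154≡24 → Y
O(14): 11·(14−8)=66≡14 → O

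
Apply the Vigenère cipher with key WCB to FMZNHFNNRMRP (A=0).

BOAJJGJPSITQ

Repeat the key across the message: WCBWCBWCBWCB
F(5)+W(22): 27≡1 → B
M(12)+C(2): 14 → O
Z(25)+B(1): 26≡0 → A
N(13)+W(22): 35≡9 → J
H(7)+C(2): 9 → J
F(5)+B(1): 6 → G
N(13)+W(22): 35≡9 → J
N(13)+C(2): 15 → P
R(17)+B(1): 18 → S
M(12)+W(22): 34≡8 → I
R(17)+C(2): 19 → T
P(15)+B(1): 16 → Q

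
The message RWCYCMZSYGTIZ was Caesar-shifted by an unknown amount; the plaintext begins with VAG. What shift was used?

From the crib: R(17)−V(21)=-4≡22, so the shift is 22.

22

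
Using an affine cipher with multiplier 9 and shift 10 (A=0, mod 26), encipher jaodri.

j(9): 9·9+10=91≡13 → n
a(0): 9·0+10=10 → k
o(14): 9·14+10=136≡6 → g
d(3): 9·3+10=37≡11 → l
r(17): 9·17+10=163≡7 → h
i(8): 9·8+10=82≡4 → e

nkglhe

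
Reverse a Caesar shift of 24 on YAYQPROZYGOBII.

Y(24): 24−24=0 → A
A(0): 0−24=-24≡2 → C
Y(24): 24−24=0 → A
Q(16): 16−24=-8≡18 → S
P(15): 15−24=-9≡17 → R
R(17): 17−24=-7≡19 → T
O(14): 14−24=-10≡16 → Q
Z(25): 25−24=1 → B
Y(24): 24−24=0 → A
G(6): 6−24=-18≡8 → I
O(14): 14−24=-10≡16 → Q
B(1): 1−24=-23≡3 → D
I(8): 8−24=-16≡10 → K
I(8): 8−24=-16≡10 → K

ACASRTQBAIQDKK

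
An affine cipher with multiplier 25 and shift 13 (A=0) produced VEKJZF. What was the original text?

SJDEOI

The inverse of 25 mod 26 is 25, since 25·25=625≡1. Apply D(y)=25·(y−13) mod 26:
V(21): 25·(21−13)=200≡18 → S
E(4): 25·(4−13)=-225≡9 → J
K(10): 25·(10−13)=-75≡3 → D
J(9): 25·(9−13)=-100≡4 → E
Z(25): 25·(25−13)=300≡14 → O
F(5): 25·(5−13)=-200≡8 → I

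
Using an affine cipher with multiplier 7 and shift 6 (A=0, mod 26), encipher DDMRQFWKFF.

BBMVOPEYPP

D(3): 7·3+6=27≡1 → B
D(3): 7·3+6=27≡1 → B
M(12): 7·12+6=90≡12 → M
R(17): 7·17+6=125≡21 → V
Q(16): 7·16+6=118≡14 → O
F(5): 7·5+6=41≡15 → P
W(22): 7·22+6=160≡4 → E
K(10): 7·10+6=76≡24 → Y
F(5): 7·5+6=41≡15 → P
F(5): 7·5+6=41≡15 → P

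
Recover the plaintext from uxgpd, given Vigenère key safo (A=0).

cxbbl

Repeat the key across the ciphertext: safos
u(20)−s(18): 2 → c
x(23)−a(0): 23 → x
g(6)−f(5): 1 → b
p(15)−o(14): 1 → b
d(3)−s(18): -15≡11 → l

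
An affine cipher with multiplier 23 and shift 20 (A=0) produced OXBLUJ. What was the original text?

CZPDAV

The inverse of 23 mod 26 is 17, since 23·17=391≡1. Apply D(y)=17·(y−20) mod 26:
O(14): 17·(14−20)=-102≡2 → C
X(23): 17·(23−20)=51≡25 → Z
B(1): 17·(1−20)=-323≡15 → P
L(11): 17·(11−20)=-153≡3 → D
U(20): 17·(20−20)=0 → A
J(9): 17·(9−20)=-187≡21 → V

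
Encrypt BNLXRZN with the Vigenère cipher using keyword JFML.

KSXIAEZ

Repeat the key across the message: JFMLJFM
B(1)+J(9): 10 → K
N(13)+F(5): 18 → S
L(11)+M(12): 23 → X
X(23)+L(11): 34≡8 → I
R(17)+J(9): 26≡0 → A
Z(25)+F(5): 30≡4 → E
N(13)+M(12): 25 → Z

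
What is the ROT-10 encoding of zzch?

z(25): 25+10=35≡9 → j
z(25): 25+10=35≡9 → j
c(2): 2+10=12 → m
h(7): 7+10=17 → r

jjmr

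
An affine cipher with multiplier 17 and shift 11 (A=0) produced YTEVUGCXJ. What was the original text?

NCVWZPBQG

The inverse of 17 mod 26 is 23, since 17·23=391≡1. Apply D(y)=23·(y−11) mod 26:
Y(24): 23·(24−11)=299≡13 → N
T(19): 23·(19−11)=184≡2 → C
E(4): 23·(4−11)=-161≡21 → V
V(21): 23·(21−11)=230≡22 → W
U(20): 23·(20−11)=207≡25 → Z
G(6): 23·(6−11)=-115≡15 → P
C(2): 23·(2−11)=-207≡1 → B
X(23): 23·(23−11)=276≡16 → Q
J(9): 23·(9−11)=-46≡6 → G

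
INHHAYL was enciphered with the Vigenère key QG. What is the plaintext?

SHRBKSV

Repeat the key across the ciphertext: QGQGQGQ
I(8)−Q(16): -8≡18 → S
N(13)−G(6): 7 → H
H(7)−Q(16): -9≡17 → R
H(7)−G(6): 1 → B
A(0)−Q(16): -16≡10 → K
Y(24)−G(6): 18 → S
L(11)−Q(16): -5≡21 → V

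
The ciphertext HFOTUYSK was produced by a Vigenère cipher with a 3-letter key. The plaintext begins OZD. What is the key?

TGL

Subtract each crib letter from the matching ciphertext letter (mod 26):
H(7)−O(14)=-7≡19 → T
F(5)−Z(25)=-20≡6 → G
O(14)−D(3)=11 → L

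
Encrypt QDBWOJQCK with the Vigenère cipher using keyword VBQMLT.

Repeat the key across the message: VBQMLTVBQ
Q(16)+V(21): 37≡11 → L
D(3)+B(1): 4 → E
B(1)+Q(16): 17 → R
W(22)+M(12): 34≡8 → I
O(14)+L(11): 25 → Z
J(9)+T(19): 28≡2 → C
Q(16)+V(21): 37≡11 → L
C(2)+B(1): 3 → D
K(10)+Q(16): 26≡0 → A

LERIZCLDA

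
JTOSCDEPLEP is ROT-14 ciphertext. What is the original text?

J(9): 9−14=-5≡21 → V
T(19): 19−14=5 → F
O(14): 14−14=0 → A
S(18): 18−14=4 → E
C(2): 2−14=-12≡14 → O
D(3): 3−14=-11≡15 → P
E(4): 4−14=-10≡16 → Q
P(15): 15−14=1 → B
L(11): 11−14=-3≡23 → X
E(4): 4−14=-10≡16 → Q
P(15): 15−14=1 → B

VFAEOPQBXQB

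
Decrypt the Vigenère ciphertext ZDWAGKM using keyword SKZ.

HTXIWLU

Repeat the key across the ciphertext: SKZSKZS
Z(25)−S(18): 7 → H
D(3)−K(10): -7≡19 → T
W(22)−Z(25): -3≡23 → X
A(0)−S(18): -18≡8 → I
G(6)−K(10): -4≡22 → W
K(10)−Z(25): -15≡11 → L
M(12)−S(18): -6≡20 → U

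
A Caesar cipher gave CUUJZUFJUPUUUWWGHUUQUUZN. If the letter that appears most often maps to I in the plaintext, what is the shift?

12

The most frequent ciphertext letter is U (appears 11 times).
U is position 20; I is position 8.
Shift = 12.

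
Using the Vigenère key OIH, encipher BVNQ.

PDUE

Repeat the key across the message: OIHO
B(1)+O(14): 15 → P
V(21)+I(8): 29≡3 → D
N(13)+H(7): 20 → U
Q(16)+O(14): 30≡4 → E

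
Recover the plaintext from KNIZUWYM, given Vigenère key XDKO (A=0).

NKYLXTOY

Repeat the key across the ciphertext: XDKOXDKO
K(10)−X(23): -13≡13 → N
N(13)−D(3): 10 → K
I(8)−K(10): -2≡24 → Y
Z(25)−O(14): 11 → L
U(20)−X(23): -3≡23 → X
W(22)−D(3): 19 → T
Y(24)−K(10): 14 → O
M(12)−O(14): -2≡24 → Y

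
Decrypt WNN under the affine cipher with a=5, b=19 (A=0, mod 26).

The inverse of 5 mod 26 is 21, since 5·21=105≡1. Apply D(y)=21·(y−19) mod 26:
W(22): 21·(22−19)=63≡11 → L
N(13): 21·(13−19)=-126≡4 → E
N(13): 21·(13−19)=-126≡4 → E

LEE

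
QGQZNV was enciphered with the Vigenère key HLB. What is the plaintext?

Repeat the key across the ciphertext: HLBHLB
Q(16)−H(7): 9 → J
G(6)−L(11): -5≡21 → V
Q(16)−B(1): 15 → P
Z(25)−H(7): 18 → S
N(13)−L(11): 2 → C
V(21)−B(1): 20 → U

JVPSCU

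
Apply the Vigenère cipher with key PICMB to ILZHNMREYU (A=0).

XTBTOBZGKV

Repeat the key across the message: PICMBPICMB
I(8)+P(15): 23 → X
L(11)+I(8): 19 → T
Z(25)+C(2): 27≡1 → B
H(7)+M(12): 19 → T
N(13)+B(1): 14 → O
M(12)+P(15): 27≡1 → B
R(17)+I(8): 25 → Z
E(4)+C(2): 6 → G
Y(24)+M(12): 36≡10 → K
U(20)+B(1): 21 → V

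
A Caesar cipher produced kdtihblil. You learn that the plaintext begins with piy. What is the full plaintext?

From the crib: k(10)−p(15)=-5≡21, so the shift is 21.
Subtract 21 from each ciphertext letter:
k(10): 10−21=-11≡15 → p
d(3): 3−21=-18≡8 → i
t(19): 19−21=-2≡24 → y
i(8): 8−21=-13≡13 → n
h(7): 7−21=-14≡12 → m
b(1): 1−21=-20≡6 → g
l(11): 11−21=-10≡16 → q
i(8): 8−21=-13≡13 → n
l(11): 11−21=-10≡16 → q

piynmgqnq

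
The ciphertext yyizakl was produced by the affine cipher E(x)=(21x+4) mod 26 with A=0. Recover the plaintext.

The inverse of 21 mod 26 is 5, since 21·5=105≡1. Apply D(y)=5·(y−4) mod 26:
y(24): 5·(24−4)=100≡22 → w
y(24): 5·(24−4)=100≡22 → w
i(8): 5·(8−4)=20 → u
z(25): 5·(25−4)=105≡1 → b
a(0): 5·(0−4)=-20≡6 → g
k(10): 5·(10−4)=30≡4 → e
l(11): 5·(11−4)=35≡9 → j

wwubgej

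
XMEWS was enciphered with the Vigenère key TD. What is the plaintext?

Repeat the key across the ciphertext: TDTDT
X(23)−T(19): 4 → E
M(12)−D(3): 9 → J
E(4)−T(19): -15≡11 → L
W(22)−D(3): 19 → T
S(18)−T(19): -1≡25 → Z

EJLTZ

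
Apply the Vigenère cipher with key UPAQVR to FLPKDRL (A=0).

Repeat the key across the message: UPAQVRU
F(5)+U(20): 25 → Z
L(11)+P(15): 26≡0 → A
P(15)+A(0): 15 → P
K(10)+Q(16): 26≡0 → A
D(3)+V(21): 24 → Y
R(17)+R(17): 34≡8 → I
L(11)+U(20): 31≡5 → F

ZAPAYIF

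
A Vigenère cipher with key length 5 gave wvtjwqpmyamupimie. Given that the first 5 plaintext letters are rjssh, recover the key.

Subtract each crib letter from the matching ciphertext letter (mod 26):
w(22)−r(17)=5 → f
v(21)−j(9)=12 → m
t(19)−s(18)=1 → b
j(9)−s(18)=-9≡17 → r
w(22)−h(7)=15 → p

fmbrp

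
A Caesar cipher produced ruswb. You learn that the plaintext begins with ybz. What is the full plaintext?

ybzdi

From the crib: r(17)−y(24)=-7≡19, so the shift is 19.
Subtract 19 from each ciphertext letter:
r(17): 17−19=-2≡24 → y
u(20): 20−19=1 → b
s(18): 18−19=-1≡25 → z
w(22): 22−19=3 → d
b(1): 1−19=-18≡8 → i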